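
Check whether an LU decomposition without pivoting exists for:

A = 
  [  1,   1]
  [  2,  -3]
Yes.
A[1,1] = 1 ≠ 0, so Gaussian elimination proceeds without a row swap: multiplier ℓ₂₁ = (2)/(1) = 2, and U[2,2] = -3 - (2)(1) = -5.
L = 
  [  1,   0]
  [  2,   1]
U = 
  [  1,   1]
  [  0,  -5]
Check row 2 of LU: [(2)(1), (2)(1) + (-5)] = [2, -3] = row 2 of A ✓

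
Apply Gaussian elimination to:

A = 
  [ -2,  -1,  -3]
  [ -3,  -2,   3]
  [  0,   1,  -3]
Row operations:
R2 → R2 - (3/2)·R1
R3 → R3 + (2)·R2

Resulting echelon form:
REF = 
  [  -2,   -1,   -3]
  [   0, -1/2, 15/2]
  [   0,    0,   12]

Rank = 3 (number of non-zero pivot rows).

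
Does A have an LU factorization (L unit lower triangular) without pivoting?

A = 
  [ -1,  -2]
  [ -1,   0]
Yes.
A[1,1] = -1 ≠ 0, so Gaussian elimination proceeds without a row swap: multiplier ℓ₂₁ = (-1)/(-1) = 1, and U[2,2] = 0 - (1)(-2) = 2.
L = 
  [  1,   0]
  [  1,   1]
U = 
  [ -1,  -2]
  [  0,   2]
Check row 2 of LU: [(1)(-1), (1)(-2) + 2] = [-1, 0] = row 2 of A ✓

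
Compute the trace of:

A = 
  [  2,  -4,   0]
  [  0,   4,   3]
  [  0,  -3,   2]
8

tr(A) = 2 + 4 + 2 = 8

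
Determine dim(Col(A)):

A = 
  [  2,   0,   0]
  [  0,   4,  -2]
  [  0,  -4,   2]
Row reduce:
R3 → R3 + (1)·R2
REF = 
  [  2,   0,   0]
  [  0,   4,  -2]
  [  0,   0,   0]
Pivot columns: 1, 2 → 2 pivots.
dim(Col(A)) = number of pivot columns = 2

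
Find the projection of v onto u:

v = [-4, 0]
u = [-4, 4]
v·u = (-4)(-4) + (0)(4) = 16
u·u = (-4)² + (4)² = 32
proj_u(v) = (v·u / u·u) × u = (16/32) × u = (1/2) × u

proj_u(v) = [-2, 2]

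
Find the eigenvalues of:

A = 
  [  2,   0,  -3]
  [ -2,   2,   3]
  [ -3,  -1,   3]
Characteristic polynomial: det(λI - A) = λ³ - 7λ² + 10λ + 6
Testing integer divisors of the constant term: p(3) = 0, so (λ - 3) is a factor:
p(λ) = (λ - 3)(λ² - 4λ - 2)
λ² - 4λ - 2 = 0  ⇒  λ = (4 ± √((-4)² - 4·(-2)))/2 = (4 ± √(24))/2
  = 2 + √6,  2 - √6

λ = 3, 2 + √6, 2 - √6  (≈ 3, 4.449, -0.4495)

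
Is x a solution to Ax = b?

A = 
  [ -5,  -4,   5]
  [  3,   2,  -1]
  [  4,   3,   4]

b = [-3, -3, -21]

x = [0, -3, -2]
No

Ax = [2, -4, -17] ≠ b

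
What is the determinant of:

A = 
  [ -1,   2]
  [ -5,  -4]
For a 2×2 matrix, det = ad - bc = (-1)(-4) - (2)(-5) = 14

det(A) = 14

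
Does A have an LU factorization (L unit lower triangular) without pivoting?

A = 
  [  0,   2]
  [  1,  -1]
No.
A[1,1] = 0 but A[2,1] = 1 ≠ 0. Any LU with L unit lower triangular has (LU)[1,1] = U[1,1] and (LU)[2,1] = L[2,1]·U[1,1]; matching A forces U[1,1] = 0, which then forces (LU)[2,1] = 0 ≠ 1. A row swap (pivoting) is required.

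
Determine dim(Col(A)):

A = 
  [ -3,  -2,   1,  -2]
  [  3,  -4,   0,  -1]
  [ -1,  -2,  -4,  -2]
dim(Col(A)) = 3

Row reduce:
R2 → R2 + (1)·R1
R3 → R3 - (1/3)·R1
R3 → R3 - (2/9)·R2
REF = 
  [   -3,    -2,     1,    -2]
  [    0,    -6,     1,    -3]
  [    0,     0, -41/9,  -2/3]
Pivot columns: 1, 2, 3 → 3 pivots.
dim(Col(A)) = number of pivot columns = 3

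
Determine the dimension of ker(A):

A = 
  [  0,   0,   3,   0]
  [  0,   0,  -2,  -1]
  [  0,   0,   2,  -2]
nullity(A) = 2

Row reduce:
R2 → R2 + (2/3)·R1
R3 → R3 - (2/3)·R1
R3 → R3 - (2)·R2
REF = 
  [  0,   0,   3,   0]
  [  0,   0,   0,  -1]
  [  0,   0,   0,   0]
Pivot columns: 3, 4 → 2 pivots.
rank(A) = 2, so nullity(A) = 4 - 2 = 2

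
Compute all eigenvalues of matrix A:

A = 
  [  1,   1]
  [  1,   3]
tr(A) = 4, det(A) = 2
Characteristic polynomial: λ² - tr(A)λ + det(A) = λ² - 4λ + 2
λ² - 4λ + 2 = 0  ⇒  λ = (4 ± √((-4)² - 4·(2)))/2 = (4 ± √(8))/2
  = 2 + √2,  2 - √2

λ = 2 + √2, 2 - √2  (≈ 3.414, 0.5858)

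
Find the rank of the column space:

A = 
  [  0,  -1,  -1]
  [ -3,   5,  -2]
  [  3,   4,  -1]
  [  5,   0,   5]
Row reduce:
Swap R1 ↔ R2
R3 → R3 + (1)·R1
R4 → R4 + (5/3)·R1
R3 → R3 + (9)·R2
R4 → R4 + (25/3)·R2
R4 → R4 - (5/9)·R3
REF = 
  [ -3,   5,  -2]
  [  0,  -1,  -1]
  [  0,   0, -12]
  [  0,   0,   0]
Pivot columns: 1, 2, 3 → 3 pivots.
dim(Col(A)) = number of pivot columns = 3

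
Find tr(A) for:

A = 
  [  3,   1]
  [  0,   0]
3

tr(A) = 3 + 0 = 3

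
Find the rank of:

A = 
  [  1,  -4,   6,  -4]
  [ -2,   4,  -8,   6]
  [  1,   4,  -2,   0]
rank(A) = 2

Row reduce:
R2 → R2 + (2)·R1
R3 → R3 - (1)·R1
R3 → R3 + (2)·R2
REF = 
  [  1,  -4,   6,  -4]
  [  0,  -4,   4,  -2]
  [  0,   0,   0,   0]
Pivot columns: 1, 2 → 2 pivots.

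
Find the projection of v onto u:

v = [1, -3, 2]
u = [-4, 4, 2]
v·u = (1)(-4) + (-3)(4) + (2)(2) = -12
u·u = (-4)² + (4)² + (2)² = 36
proj_u(v) = (v·u / u·u) × u = (-12/36) × u = (-1/3) × u

proj_u(v) = [4/3, -4/3, -2/3]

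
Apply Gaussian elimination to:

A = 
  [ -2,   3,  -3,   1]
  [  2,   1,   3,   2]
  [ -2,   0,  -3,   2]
Row operations:
R2 → R2 + (1)·R1
R3 → R3 - (1)·R1
R3 → R3 + (3/4)·R2

Resulting echelon form:
REF = 
  [  -2,    3,   -3,    1]
  [   0,    4,    0,    3]
  [   0,    0,    0, 13/4]

Rank = 3 (number of non-zero pivot rows).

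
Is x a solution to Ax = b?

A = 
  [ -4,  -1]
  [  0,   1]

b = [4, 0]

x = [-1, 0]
Yes

Ax = [4, 0] = b ✓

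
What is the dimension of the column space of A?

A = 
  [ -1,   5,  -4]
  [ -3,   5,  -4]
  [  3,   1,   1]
Row reduce:
R2 → R2 - (3)·R1
R3 → R3 + (3)·R1
R3 → R3 + (8/5)·R2
REF = 
  [ -1,   5,  -4]
  [  0, -10,   8]
  [  0,   0, 9/5]
Pivot columns: 1, 2, 3 → 3 pivots.
dim(Col(A)) = number of pivot columns = 3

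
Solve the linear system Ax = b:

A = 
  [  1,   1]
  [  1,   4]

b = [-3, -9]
x = [-1, -2]

Row reduce the augmented matrix [A|b]:
R2 → R2 - (1)·R1
REF = 
  [  1,   1,  -3]
  [  0,   3,  -6]

Back-substitution:
x₂ = (-6) / 3 = -2
x₁ = (-3 - (1)(-2)) / 1 = -1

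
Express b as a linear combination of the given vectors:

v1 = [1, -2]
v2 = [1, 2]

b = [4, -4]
c1 = 3, c2 = 1

b = 3·v1 + 1·v2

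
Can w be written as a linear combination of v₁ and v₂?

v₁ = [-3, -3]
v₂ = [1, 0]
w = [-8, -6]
Yes

Form the augmented matrix and row-reduce:
[v₁|v₂|w] = 
  [ -3,   1,  -8]
  [ -3,   0,  -6]
R2 → R2 - (1)·R1
REF = 
  [ -3,   1,  -8]
  [  0,  -1,   2]

No row of the form [0 0 | nonzero], so the system is consistent. Back-substitution gives c₁ = 2, c₂ = -2: w = (2)·v₁ + (-2)·v₂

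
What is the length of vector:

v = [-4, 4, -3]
6.403

||v||₂ = √((-4)² + (4)² + (-3)²) = √41 = 6.403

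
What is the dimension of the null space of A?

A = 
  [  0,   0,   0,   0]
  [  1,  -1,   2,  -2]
nullity(A) = 3

Row reduce:
Swap R1 ↔ R2
REF = 
  [  1,  -1,   2,  -2]
  [  0,   0,   0,   0]
Pivot columns: 1 → 1 pivot.
rank(A) = 1, so nullity(A) = 4 - 1 = 3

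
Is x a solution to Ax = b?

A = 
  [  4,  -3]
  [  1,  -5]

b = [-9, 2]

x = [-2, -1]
No

Ax = [-5, 3] ≠ b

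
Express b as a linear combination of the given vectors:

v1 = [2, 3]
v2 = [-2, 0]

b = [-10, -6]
c1 = -2, c2 = 3

b = -2·v1 + 3·v2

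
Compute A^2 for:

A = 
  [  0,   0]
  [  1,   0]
A² = A·A:
A²[1,1] = (0)(0) + (0)(1) = 0
A²[1,2] = (0)(0) + (0)(0) = 0
A²[2,1] = (1)(0) + (0)(1) = 0
A²[2,2] = (1)(0) + (0)(0) = 0
A² = 
  [  0,   0]
  [  0,   0]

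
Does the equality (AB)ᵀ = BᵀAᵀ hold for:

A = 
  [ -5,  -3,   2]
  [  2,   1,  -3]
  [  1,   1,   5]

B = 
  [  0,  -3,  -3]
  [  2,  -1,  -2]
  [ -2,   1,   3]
Yes

(AB)ᵀ = 
  [-10,   8,  -8]
  [ 20, -10,   1]
  [ 27, -17,  10]

BᵀAᵀ = 
  [-10,   8,  -8]
  [ 20, -10,   1]
  [ 27, -17,  10]

Both sides are equal — this is the standard identity (AB)ᵀ = BᵀAᵀ, which holds for all A, B.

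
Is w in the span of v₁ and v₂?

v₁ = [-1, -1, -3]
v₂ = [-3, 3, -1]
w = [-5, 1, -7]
Yes

Form the augmented matrix and row-reduce:
[v₁|v₂|w] = 
  [ -1,  -3,  -5]
  [ -1,   3,   1]
  [ -3,  -1,  -7]
R2 → R2 - (1)·R1
R3 → R3 - (3)·R1
R3 → R3 - (4/3)·R2
REF = 
  [ -1,  -3,  -5]
  [  0,   6,   6]
  [  0,   0,   0]

No row of the form [0 0 | nonzero], so the system is consistent. Back-substitution gives c₁ = 2, c₂ = 1: w = (2)·v₁ + (1)·v₂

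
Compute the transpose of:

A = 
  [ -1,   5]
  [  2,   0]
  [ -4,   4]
Aᵀ = 
  [ -1,   2,  -4]
  [  5,   0,   4]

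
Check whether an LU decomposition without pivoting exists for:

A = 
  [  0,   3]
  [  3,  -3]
No.
A[1,1] = 0 but A[2,1] = 3 ≠ 0. Any LU with L unit lower triangular has (LU)[1,1] = U[1,1] and (LU)[2,1] = L[2,1]·U[1,1]; matching A forces U[1,1] = 0, which then forces (LU)[2,1] = 0 ≠ 3. A row swap (pivoting) is required.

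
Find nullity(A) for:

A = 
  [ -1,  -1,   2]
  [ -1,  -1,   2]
nullity(A) = 2

Row reduce:
R2 → R2 - (1)·R1
REF = 
  [ -1,  -1,   2]
  [  0,   0,   0]
Pivot columns: 1 → 1 pivot.
rank(A) = 1, so nullity(A) = 3 - 1 = 2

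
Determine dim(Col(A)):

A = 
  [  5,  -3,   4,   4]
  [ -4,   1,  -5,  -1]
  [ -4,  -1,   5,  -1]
Row reduce:
R2 → R2 + (4/5)·R1
R3 → R3 + (4/5)·R1
R3 → R3 - (17/7)·R2
REF = 
  [    5,    -3,     4,     4]
  [    0,  -7/5,  -9/5,  11/5]
  [    0,     0,  88/7, -22/7]
Pivot columns: 1, 2, 3 → 3 pivots.
dim(Col(A)) = number of pivot columns = 3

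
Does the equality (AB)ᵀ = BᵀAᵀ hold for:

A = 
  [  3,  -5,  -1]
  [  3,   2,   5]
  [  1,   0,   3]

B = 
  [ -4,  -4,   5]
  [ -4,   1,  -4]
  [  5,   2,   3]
Yes

(AB)ᵀ = 
  [  3,   5,  11]
  [-19,   0,   2]
  [ 32,  22,  14]

BᵀAᵀ = 
  [  3,   5,  11]
  [-19,   0,   2]
  [ 32,  22,  14]

Both sides are equal — this is the standard identity (AB)ᵀ = BᵀAᵀ, which holds for all A, B.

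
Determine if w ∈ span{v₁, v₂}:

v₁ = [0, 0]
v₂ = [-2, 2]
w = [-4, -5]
No

Form the augmented matrix and row-reduce:
[v₁|v₂|w] = 
  [  0,  -2,  -4]
  [  0,   2,  -5]
R2 → R2 + (1)·R1
REF = 
  [  0,  -2,  -4]
  [  0,   0,  -9]

Row 2 reads [0 0 | -9], i.e. 0 = -9, so the system is inconsistent and w ∉ span{v₁, v₂}.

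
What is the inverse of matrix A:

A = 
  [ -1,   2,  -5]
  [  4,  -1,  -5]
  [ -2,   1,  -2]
det(A) = (-1)·((-1)(-2) - (-5)(1)) - (2)·((4)(-2) - (-5)(-2)) + (-5)·((4)(1) - (-1)(-2))
  = (-1)(7) - (2)(-18) + (-5)(2)
  = 19
det(A) = 19 ≠ 0, so A is invertible.

Cofactors Cᵢⱼ = (-1)ⁱ⁺ʲ·Mᵢⱼ:
C = 
  [  7,  18,   2]
  [ -1,  -8,  -3]
  [-15, -25,  -7]

adj(A) = Cᵀ:
adj(A) = 
  [  7,  -1, -15]
  [ 18,  -8, -25]
  [  2,  -3,  -7]

A⁻¹ = (1/19) · adj(A):
A⁻¹ = 
  [  7/19,  -1/19, -15/19]
  [ 18/19,  -8/19, -25/19]
  [  2/19,  -3/19,  -7/19]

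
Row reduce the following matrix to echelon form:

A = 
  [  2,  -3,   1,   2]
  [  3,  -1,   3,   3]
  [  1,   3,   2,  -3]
Row operations:
R2 → R2 - (3/2)·R1
R3 → R3 - (1/2)·R1
R3 → R3 - (9/7)·R2

Resulting echelon form:
REF = 
  [   2,   -3,    1,    2]
  [   0,  7/2,  3/2,    0]
  [   0,    0, -3/7,   -4]

Rank = 3 (number of non-zero pivot rows).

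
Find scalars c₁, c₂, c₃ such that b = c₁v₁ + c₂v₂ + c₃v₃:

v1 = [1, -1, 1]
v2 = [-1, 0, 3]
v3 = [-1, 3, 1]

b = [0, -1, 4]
c1 = 1, c2 = 1, c3 = 0

b = 1·v1 + 1·v2 + 0·v3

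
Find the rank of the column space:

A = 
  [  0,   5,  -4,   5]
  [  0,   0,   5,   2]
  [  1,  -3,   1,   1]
dim(Col(A)) = 3

Row reduce:
Swap R1 ↔ R3
Swap R2 ↔ R3
REF = 
  [  1,  -3,   1,   1]
  [  0,   5,  -4,   5]
  [  0,   0,   5,   2]
Pivot columns: 1, 2, 3 → 3 pivots.
dim(Col(A)) = number of pivot columns = 3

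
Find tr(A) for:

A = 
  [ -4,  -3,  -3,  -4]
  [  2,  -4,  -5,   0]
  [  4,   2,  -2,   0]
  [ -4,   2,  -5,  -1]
-11

tr(A) = -4 + -4 + -2 + -1 = -11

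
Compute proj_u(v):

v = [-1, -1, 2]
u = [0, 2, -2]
v·u = (-1)(0) + (-1)(2) + (2)(-2) = -6
u·u = (0)² + (2)² + (-2)² = 8
proj_u(v) = (v·u / u·u) × u = (-6/8) × u = (-3/4) × u

proj_u(v) = [0, -3/2, 3/2]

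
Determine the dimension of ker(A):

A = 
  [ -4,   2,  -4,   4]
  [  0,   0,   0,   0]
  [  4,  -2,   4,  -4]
nullity(A) = 3

Row reduce:
R3 → R3 + (1)·R1
REF = 
  [ -4,   2,  -4,   4]
  [  0,   0,   0,   0]
  [  0,   0,   0,   0]
Pivot columns: 1 → 1 pivot.
rank(A) = 1, so nullity(A) = 4 - 1 = 3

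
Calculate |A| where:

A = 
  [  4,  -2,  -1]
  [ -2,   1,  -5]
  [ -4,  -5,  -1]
-154

Cofactor expansion along row 1:
det(A) = (4)·((1)(-1) - (-5)(-5)) - (-2)·((-2)(-1) - (-5)(-4)) + (-1)·((-2)(-5) - (1)(-4))
  = (4)(-26) - (-2)(-18) + (-1)(14)
  = -154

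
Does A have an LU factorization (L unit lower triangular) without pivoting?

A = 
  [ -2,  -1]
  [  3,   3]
Yes.
A[1,1] = -2 ≠ 0, so Gaussian elimination proceeds without a row swap: multiplier ℓ₂₁ = (3)/(-2) = -3/2, and U[2,2] = 3 - (-3/2)(-1) = 3/2.
L = 
  [   1,    0]
  [-3/2,    1]
U = 
  [ -2,  -1]
  [  0, 3/2]
Check row 2 of LU: [(-3/2)(-2), (-3/2)(-1) + (3/2)] = [3, 3] = row 2 of A ✓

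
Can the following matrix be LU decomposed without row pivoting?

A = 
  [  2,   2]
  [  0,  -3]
Yes.
A[1,1] = 2 ≠ 0, so Gaussian elimination proceeds without a row swap: multiplier ℓ₂₁ = (0)/(2) = 0, and U[2,2] = -3 - (0)(2) = -3.
L = 
  [  1,   0]
  [  0,   1]
U = 
  [  2,   2]
  [  0,  -3]
Check row 2 of LU: [(0)(2), (0)(2) + (-3)] = [0, -3] = row 2 of A ✓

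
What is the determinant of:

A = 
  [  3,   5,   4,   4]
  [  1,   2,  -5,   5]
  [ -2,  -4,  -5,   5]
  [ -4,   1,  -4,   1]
Cofactor expansion along row 1: det(A) = a₁₁M₁₁ - a₁₂M₁₂ + a₁₃M₁₃ - a₁₄M₁₄

M₁₁ = det[[2, -5, 5]; [-4, -5, 5]; [1, -4, 1]]
  = (2)·((-5)(1) - (5)(-4)) - (-5)·((-4)(1) - (5)(1)) + (5)·((-4)(-4) - (-5)(1))
  = (2)(15) - (-5)(-9) + (5)(21)
  = 90
M₁₂ = det[[1, -5, 5]; [-2, -5, 5]; [-4, -4, 1]]
  = (1)·((-5)(1) - (5)(-4)) - (-5)·((-2)(1) - (5)(-4)) + (5)·((-2)(-4) - (-5)(-4))
  = (1)(15) - (-5)(18) + (5)(-12)
  = 45
M₁₃ = det[[1, 2, 5]; [-2, -4, 5]; [-4, 1, 1]]
  = (1)·((-4)(1) - (5)(1)) - (2)·((-2)(1) - (5)(-4)) + (5)·((-2)(1) - (-4)(-4))
  = (1)(-9) - (2)(18) + (5)(-18)
  = -135
M₁₄ = det[[1, 2, -5]; [-2, -4, -5]; [-4, 1, -4]]
  = (1)·((-4)(-4) - (-5)(1)) - (2)·((-2)(-4) - (-5)(-4)) + (-5)·((-2)(1) - (-4)(-4))
  = (1)(21) - (2)(-12) + (-5)(-18)
  = 135

det(A) = (3)(90) - (5)(45) + (4)(-135) - (4)(135) = -1035

det(A) = -1035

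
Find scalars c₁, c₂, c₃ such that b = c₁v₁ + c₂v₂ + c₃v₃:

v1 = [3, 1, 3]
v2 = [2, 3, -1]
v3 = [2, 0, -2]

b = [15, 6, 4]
c1 = 3, c2 = 1, c3 = 2

b = 3·v1 + 1·v2 + 2·v3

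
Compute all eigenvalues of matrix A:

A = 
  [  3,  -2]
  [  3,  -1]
λ = 1 + i√2, 1 - i√2  (≈ 1 + 1.414i, 1 - 1.414i)

tr(A) = 2, det(A) = 3
Characteristic polynomial: λ² - tr(A)λ + det(A) = λ² - 2λ + 3
λ² - 2λ + 3 = 0  ⇒  λ = (2 ± √((-2)² - 4·(3)))/2 = (2 ± √(-8))/2
  = 1 + i√2,  1 - i√2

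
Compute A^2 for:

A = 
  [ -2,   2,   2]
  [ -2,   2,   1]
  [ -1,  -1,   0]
A² = A·A:
A²[1,1] = (-2)(-2) + (2)(-2) + (2)(-1) = -2
A²[1,2] = (-2)(2) + (2)(2) + (2)(-1) = -2
A²[1,3] = (-2)(2) + (2)(1) + (2)(0) = -2
A²[2,1] = (-2)(-2) + (2)(-2) + (1)(-1) = -1
A²[2,2] = (-2)(2) + (2)(2) + (1)(-1) = -1
A²[2,3] = (-2)(2) + (2)(1) + (1)(0) = -2
A²[3,1] = (-1)(-2) + (-1)(-2) + (0)(-1) = 4
A²[3,2] = (-1)(2) + (-1)(2) + (0)(-1) = -4
A²[3,3] = (-1)(2) + (-1)(1) + (0)(0) = -3
A² = 
  [ -2,  -2,  -2]
  [ -1,  -1,  -2]
  [  4,  -4,  -3]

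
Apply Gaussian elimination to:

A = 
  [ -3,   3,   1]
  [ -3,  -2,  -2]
Row operations:
R2 → R2 - (1)·R1

Resulting echelon form:
REF = 
  [ -3,   3,   1]
  [  0,  -5,  -3]

Rank = 2 (number of non-zero pivot rows).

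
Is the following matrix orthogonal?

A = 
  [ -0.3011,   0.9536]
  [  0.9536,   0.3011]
Yes

AᵀA = 
  [  1,   0]
  [  0,   1]
≈ I (equal to I up to the 4-dp rounding of the entries)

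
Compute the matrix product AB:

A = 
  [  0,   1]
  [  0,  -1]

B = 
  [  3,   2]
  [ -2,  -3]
AB = 
  [ -2,  -3]
  [  2,   3]

A is 2×2 and B is 2×2, so AB is 2×2. Each entry is (row of A)·(column of B):
AB[1,1] = (0)(3) + (1)(-2) = -2
AB[1,2] = (0)(2) + (1)(-3) = -3
AB[2,1] = (0)(3) + (-1)(-2) = 2
AB[2,2] = (0)(2) + (-1)(-3) = 3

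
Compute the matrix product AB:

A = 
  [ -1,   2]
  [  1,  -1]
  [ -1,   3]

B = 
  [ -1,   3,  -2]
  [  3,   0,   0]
AB = 
  [  7,  -3,   2]
  [ -4,   3,  -2]
  [ 10,  -3,   2]

A is 3×2 and B is 2×3, so AB is 3×3. Each entry is (row of A)·(column of B):
AB[1,1] = (-1)(-1) + (2)(3) = 7
AB[1,2] = (-1)(3) + (2)(0) = -3
AB[1,3] = (-1)(-2) + (2)(0) = 2
AB[2,1] = (1)(-1) + (-1)(3) = -4
AB[2,2] = (1)(3) + (-1)(0) = 3
AB[2,3] = (1)(-2) + (-1)(0) = -2
AB[3,1] = (-1)(-1) + (3)(3) = 10
AB[3,2] = (-1)(3) + (3)(0) = -3
AB[3,3] = (-1)(-2) + (3)(0) = 2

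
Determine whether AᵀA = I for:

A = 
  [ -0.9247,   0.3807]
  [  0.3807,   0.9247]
Yes

AᵀA = 
  [  1,   0]
  [  0,   1]
≈ I (equal to I up to the 4-dp rounding of the entries)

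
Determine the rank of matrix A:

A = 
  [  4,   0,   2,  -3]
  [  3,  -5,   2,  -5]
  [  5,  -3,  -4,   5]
rank(A) = 3

Row reduce:
R2 → R2 - (3/4)·R1
R3 → R3 - (5/4)·R1
R3 → R3 - (3/5)·R2
REF = 
  [    4,     0,     2,    -3]
  [    0,    -5,   1/2, -11/4]
  [    0,     0, -34/5,  52/5]
Pivot columns: 1, 2, 3 → 3 pivots.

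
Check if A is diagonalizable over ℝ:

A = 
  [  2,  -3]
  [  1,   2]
No

tr(A) = 4, det(A) = 7
Characteristic polynomial: λ² - tr(A)λ + det(A) = λ² - 4λ + 7
λ² - 4λ + 7 = 0  ⇒  λ = (4 ± √((-4)² - 4·(7)))/2 = (4 ± √(-12))/2
  = 2 + i√3,  2 - i√3
Eigenvalues: 2 + i√3, 2 - i√3  (≈ 2 + 1.732i, 2 - 1.732i)
Has complex eigenvalues (not diagonalizable over ℝ).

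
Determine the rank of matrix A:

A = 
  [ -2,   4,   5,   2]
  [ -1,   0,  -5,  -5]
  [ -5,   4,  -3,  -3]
Row reduce:
R2 → R2 - (1/2)·R1
R3 → R3 - (5/2)·R1
R3 → R3 - (3)·R2
REF = 
  [   -2,     4,     5,     2]
  [    0,    -2, -15/2,    -6]
  [    0,     0,     7,    10]
Pivot columns: 1, 2, 3 → 3 pivots.

rank(A) = 3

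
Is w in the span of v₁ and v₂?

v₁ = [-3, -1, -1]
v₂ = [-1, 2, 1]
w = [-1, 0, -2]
No

Form the augmented matrix and row-reduce:
[v₁|v₂|w] = 
  [ -3,  -1,  -1]
  [ -1,   2,   0]
  [ -1,   1,  -2]
R2 → R2 - (1/3)·R1
R3 → R3 - (1/3)·R1
R3 → R3 - (4/7)·R2
REF = 
  [   -3,    -1,    -1]
  [    0,   7/3,   1/3]
  [    0,     0, -13/7]

Row 3 reads [0 0 | -13/7], i.e. 0 = -13/7, so the system is inconsistent and w ∉ span{v₁, v₂}.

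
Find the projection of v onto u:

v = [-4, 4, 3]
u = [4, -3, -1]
proj_u(v) = [-62/13, 93/26, 31/26]

v·u = (-4)(4) + (4)(-3) + (3)(-1) = -31
u·u = (4)² + (-3)² + (-1)² = 26
proj_u(v) = (v·u / u·u) × u = (-31/26) × u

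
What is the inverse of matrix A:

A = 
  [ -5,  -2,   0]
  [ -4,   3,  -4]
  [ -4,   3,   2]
det(A) = (-5)·((3)(2) - (-4)(3)) - (-2)·((-4)(2) - (-4)(-4)) + (0)·((-4)(3) - (3)(-4))
  = (-5)(18) - (-2)(-24) + (0)(0)
  = -138
det(A) = -138 ≠ 0, so A is invertible.

Cofactors Cᵢⱼ = (-1)ⁱ⁺ʲ·Mᵢⱼ:
C = 
  [ 18,  24,   0]
  [  4, -10,  23]
  [  8, -20, -23]

adj(A) = Cᵀ:
adj(A) = 
  [ 18,   4,   8]
  [ 24, -10, -20]
  [  0,  23, -23]

A⁻¹ = (-1/138) · adj(A):
A⁻¹ = 
  [-3/23, -2/69, -4/69]
  [-4/23,  5/69, 10/69]
  [    0,  -1/6,   1/6]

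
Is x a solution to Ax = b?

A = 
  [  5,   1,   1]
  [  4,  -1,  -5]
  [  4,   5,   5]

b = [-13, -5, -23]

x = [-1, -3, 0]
No

Ax = [-8, -1, -19] ≠ b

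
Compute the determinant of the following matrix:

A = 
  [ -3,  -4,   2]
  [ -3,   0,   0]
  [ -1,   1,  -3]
Cofactor expansion along row 1:
det(A) = (-3)·((0)(-3) - (0)(1)) - (-4)·((-3)(-3) - (0)(-1)) + (2)·((-3)(1) - (0)(-1))
  = (-3)(0) - (-4)(9) + (2)(-3)
  = 30

det(A) = 30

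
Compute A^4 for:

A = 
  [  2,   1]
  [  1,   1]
A^4 = 
  [ 34,  21]
  [ 21,  13]

A² = A·A:
A²[1,1] = (2)(2) + (1)(1) = 5
A²[1,2] = (2)(1) + (1)(1) = 3
A²[2,1] = (1)(2) + (1)(1) = 3
A²[2,2] = (1)(1) + (1)(1) = 2
A² = 
  [  5,   3]
  [  3,   2]

A^3 = A^2·A:
A^3[1,1] = (5)(2) + (3)(1) = 13
A^3[1,2] = (5)(1) + (3)(1) = 8
A^3[2,1] = (3)(2) + (2)(1) = 8
A^3[2,2] = (3)(1) + (2)(1) = 5
A^3 = 
  [ 13,   8]
  [  8,   5]

A^4 = A^3·A:
A^4[1,1] = (13)(2) + (8)(1) = 34
A^4[1,2] = (13)(1) + (8)(1) = 21
A^4[2,1] = (8)(2) + (5)(1) = 21
A^4[2,2] = (8)(1) + (5)(1) = 13
A^4 = 
  [ 34,  21]
  [ 21,  13]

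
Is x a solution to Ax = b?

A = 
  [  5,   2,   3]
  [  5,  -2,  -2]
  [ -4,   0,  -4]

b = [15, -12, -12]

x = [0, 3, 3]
Yes

Ax = [15, -12, -12] = b ✓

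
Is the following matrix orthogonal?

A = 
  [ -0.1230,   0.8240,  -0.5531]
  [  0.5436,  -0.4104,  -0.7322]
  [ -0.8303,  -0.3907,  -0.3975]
Yes

AᵀA = 
  [  1,   0,   0.0001]
  [  0,   1.0001,   0]
  [  0.0001,   0,   1]
≈ I (equal to I up to the 4-dp rounding of the entries)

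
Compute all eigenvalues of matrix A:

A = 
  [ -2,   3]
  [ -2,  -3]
tr(A) = -5, det(A) = 12
Characteristic polynomial: λ² - tr(A)λ + det(A) = λ² + 5λ + 12
λ² + 5λ + 12 = 0  ⇒  λ = (-5 ± √((5)² - 4·(12)))/2 = (-5 ± √(-23))/2
  = (-5 + i√23)/2,  (-5 - i√23)/2

λ = (-5 + i√23)/2, (-5 - i√23)/2  (≈ -2.5 + 2.398i, -2.5 - 2.398i)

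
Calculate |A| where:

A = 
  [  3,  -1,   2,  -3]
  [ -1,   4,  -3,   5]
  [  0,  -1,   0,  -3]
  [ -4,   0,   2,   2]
Cofactor expansion along row 1: det(A) = a₁₁M₁₁ - a₁₂M₁₂ + a₁₃M₁₃ - a₁₄M₁₄

M₁₁ = det[[4, -3, 5]; [-1, 0, -3]; [0, 2, 2]]
  = (4)·((0)(2) - (-3)(2)) - (-3)·((-1)(2) - (-3)(0)) + (5)·((-1)(2) - (0)(0))
  = (4)(6) - (-3)(-2) + (5)(-2)
  = 8
M₁₂ = det[[-1, -3, 5]; [0, 0, -3]; [-4, 2, 2]]
  = (-1)·((0)(2) - (-3)(2)) - (-3)·((0)(2) - (-3)(-4)) + (5)·((0)(2) - (0)(-4))
  = (-1)(6) - (-3)(-12) + (5)(0)
  = -42
M₁₃ = det[[-1, 4, 5]; [0, -1, -3]; [-4, 0, 2]]
  = (-1)·((-1)(2) - (-3)(0)) - (4)·((0)(2) - (-3)(-4)) + (5)·((0)(0) - (-1)(-4))
  = (-1)(-2) - (4)(-12) + (5)(-4)
  = 30
M₁₄ = det[[-1, 4, -3]; [0, -1, 0]; [-4, 0, 2]]
  = (-1)·((-1)(2) - (0)(0)) - (4)·((0)(2) - (0)(-4)) + (-3)·((0)(0) - (-1)(-4))
  = (-1)(-2) - (4)(0) + (-3)(-4)
  = 14

det(A) = (3)(8) - (-1)(-42) + (2)(30) - (-3)(14) = 84

det(A) = 84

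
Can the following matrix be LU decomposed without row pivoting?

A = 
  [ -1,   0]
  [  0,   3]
Yes.
A[1,1] = -1 ≠ 0, so Gaussian elimination proceeds without a row swap: multiplier ℓ₂₁ = (0)/(-1) = 0, and U[2,2] = 3 - (0)(0) = 3.
L = 
  [  1,   0]
  [  0,   1]
U = 
  [ -1,   0]
  [  0,   3]
Check row 2 of LU: [(0)(-1), (0)(0) + 3] = [0, 3] = row 2 of A ✓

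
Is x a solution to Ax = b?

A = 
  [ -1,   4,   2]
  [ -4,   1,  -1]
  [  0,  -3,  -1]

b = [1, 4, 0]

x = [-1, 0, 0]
Yes

Ax = [1, 4, 0] = b ✓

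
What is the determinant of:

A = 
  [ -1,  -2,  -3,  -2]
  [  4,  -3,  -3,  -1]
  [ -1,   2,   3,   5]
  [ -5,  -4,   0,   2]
Cofactor expansion along row 1: det(A) = a₁₁M₁₁ - a₁₂M₁₂ + a₁₃M₁₃ - a₁₄M₁₄

M₁₁ = det[[-3, -3, -1]; [2, 3, 5]; [-4, 0, 2]]
  = (-3)·((3)(2) - (5)(0)) - (-3)·((2)(2) - (5)(-4)) + (-1)·((2)(0) - (3)(-4))
  = (-3)(6) - (-3)(24) + (-1)(12)
  = 42
M₁₂ = det[[4, -3, -1]; [-1, 3, 5]; [-5, 0, 2]]
  = (4)·((3)(2) - (5)(0)) - (-3)·((-1)(2) - (5)(-5)) + (-1)·((-1)(0) - (3)(-5))
  = (4)(6) - (-3)(23) + (-1)(15)
  = 78
M₁₃ = det[[4, -3, -1]; [-1, 2, 5]; [-5, -4, 2]]
  = (4)·((2)(2) - (5)(-4)) - (-3)·((-1)(2) - (5)(-5)) + (-1)·((-1)(-4) - (2)(-5))
  = (4)(24) - (-3)(23) + (-1)(14)
  = 151
M₁₄ = det[[4, -3, -3]; [-1, 2, 3]; [-5, -4, 0]]
  = (4)·((2)(0) - (3)(-4)) - (-3)·((-1)(0) - (3)(-5)) + (-3)·((-1)(-4) - (2)(-5))
  = (4)(12) - (-3)(15) + (-3)(14)
  = 51

det(A) = (-1)(42) - (-2)(78) + (-3)(151) - (-2)(51) = -237

det(A) = -237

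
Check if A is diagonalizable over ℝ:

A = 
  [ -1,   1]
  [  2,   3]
Yes

tr(A) = 2, det(A) = -5
Characteristic polynomial: λ² - tr(A)λ + det(A) = λ² - 2λ - 5
λ² - 2λ - 5 = 0  ⇒  λ = (2 ± √((-2)² - 4·(-5)))/2 = (2 ± √(24))/2
  = 1 + √6,  1 - √6
Eigenvalues: 1 + √6, 1 - √6  (≈ 3.449, -1.449)
The two irrational eigenvalues are distinct (simple), so each has alg. mult. = geom. mult. = 1.
Sum of geometric multiplicities equals n, so A has n independent eigenvectors.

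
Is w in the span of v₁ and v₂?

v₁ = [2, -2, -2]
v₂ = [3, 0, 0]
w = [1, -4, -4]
Yes

Form the augmented matrix and row-reduce:
[v₁|v₂|w] = 
  [  2,   3,   1]
  [ -2,   0,  -4]
  [ -2,   0,  -4]
R2 → R2 + (1)·R1
R3 → R3 + (1)·R1
R3 → R3 - (1)·R2
REF = 
  [  2,   3,   1]
  [  0,   3,  -3]
  [  0,   0,   0]

No row of the form [0 0 | nonzero], so the system is consistent. Back-substitution gives c₁ = 2, c₂ = -1: w = (2)·v₁ + (-1)·v₂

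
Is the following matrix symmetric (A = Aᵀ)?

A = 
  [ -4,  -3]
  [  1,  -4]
No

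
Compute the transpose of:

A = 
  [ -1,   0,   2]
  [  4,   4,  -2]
Aᵀ = 
  [ -1,   4]
  [  0,   4]
  [  2,  -2]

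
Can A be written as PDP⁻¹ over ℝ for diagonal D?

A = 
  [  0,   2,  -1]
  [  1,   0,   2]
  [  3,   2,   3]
No

Characteristic polynomial: det(λI - A) = λ³ - 3λ² - 3λ - 4
Testing integer divisors of the constant term: p(4) = 0, so (λ - 4) is a factor:
p(λ) = (λ - 4)(λ² + λ + 1)
λ² + λ + 1 = 0  ⇒  λ = (-1 ± √((1)² - 4·(1)))/2 = (-1 ± √(-3))/2
  = (-1 + i√3)/2,  (-1 - i√3)/2
Eigenvalues: 4, (-1 + i√3)/2, (-1 - i√3)/2  (≈ 4, -0.5 + 0.866i, -0.5 - 0.866i)
Has complex eigenvalues (not diagonalizable over ℝ).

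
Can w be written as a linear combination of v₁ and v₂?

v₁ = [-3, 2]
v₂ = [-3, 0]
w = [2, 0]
Yes

Form the augmented matrix and row-reduce:
[v₁|v₂|w] = 
  [ -3,  -3,   2]
  [  2,   0,   0]
R2 → R2 + (2/3)·R1
REF = 
  [ -3,  -3,   2]
  [  0,  -2, 4/3]

No row of the form [0 0 | nonzero], so the system is consistent. Back-substitution gives c₁ = 0, c₂ = -2/3: w = (0)·v₁ + (-2/3)·v₂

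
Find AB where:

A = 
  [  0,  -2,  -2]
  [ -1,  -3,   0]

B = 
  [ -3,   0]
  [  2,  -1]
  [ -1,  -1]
AB = 
  [ -2,   4]
  [ -3,   3]

A is 2×3 and B is 3×2, so AB is 2×2. Each entry is (row of A)·(column of B):
AB[1,1] = (0)(-3) + (-2)(2) + (-2)(-1) = -2
AB[1,2] = (0)(0) + (-2)(-1) + (-2)(-1) = 4
AB[2,1] = (-1)(-3) + (-3)(2) + (0)(-1) = -3
AB[2,2] = (-1)(0) + (-3)(-1) + (0)(-1) = 3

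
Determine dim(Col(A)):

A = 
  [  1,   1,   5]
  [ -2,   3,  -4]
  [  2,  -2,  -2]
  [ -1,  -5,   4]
Row reduce:
R2 → R2 + (2)·R1
R3 → R3 - (2)·R1
R4 → R4 + (1)·R1
R3 → R3 + (4/5)·R2
R4 → R4 + (4/5)·R2
R4 → R4 + (23/12)·R3
REF = 
  [    1,     1,     5]
  [    0,     5,     6]
  [    0,     0, -36/5]
  [    0,     0,     0]
Pivot columns: 1, 2, 3 → 3 pivots.
dim(Col(A)) = number of pivot columns = 3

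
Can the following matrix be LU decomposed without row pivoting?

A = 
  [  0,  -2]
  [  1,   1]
No.
A[1,1] = 0 but A[2,1] = 1 ≠ 0. Any LU with L unit lower triangular has (LU)[1,1] = U[1,1] and (LU)[2,1] = L[2,1]·U[1,1]; matching A forces U[1,1] = 0, which then forces (LU)[2,1] = 0 ≠ 1. A row swap (pivoting) is required.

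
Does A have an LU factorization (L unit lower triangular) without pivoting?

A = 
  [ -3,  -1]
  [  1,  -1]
Yes.
A[1,1] = -3 ≠ 0, so Gaussian elimination proceeds without a row swap: multiplier ℓ₂₁ = (1)/(-3) = -1/3, and U[2,2] = -1 - (-1/3)(-1) = -4/3.
L = 
  [   1,    0]
  [-1/3,    1]
U = 
  [  -3,   -1]
  [   0, -4/3]
Check row 2 of LU: [(-1/3)(-3), (-1/3)(-1) + (-4/3)] = [1, -1] = row 2 of A ✓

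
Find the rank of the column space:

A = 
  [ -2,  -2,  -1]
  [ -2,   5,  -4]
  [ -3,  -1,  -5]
dim(Col(A)) = 3

Row reduce:
R2 → R2 - (1)·R1
R3 → R3 - (3/2)·R1
R3 → R3 - (2/7)·R2
REF = 
  [    -2,     -2,     -1]
  [     0,      7,     -3]
  [     0,      0, -37/14]
Pivot columns: 1, 2, 3 → 3 pivots.
dim(Col(A)) = number of pivot columns = 3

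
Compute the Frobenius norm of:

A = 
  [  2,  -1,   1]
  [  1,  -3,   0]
||A||_F = 4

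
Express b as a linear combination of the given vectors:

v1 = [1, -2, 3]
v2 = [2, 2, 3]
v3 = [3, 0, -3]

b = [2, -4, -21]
c1 = -1, c2 = -3, c3 = 3

b = -1·v1 + -3·v2 + 3·v3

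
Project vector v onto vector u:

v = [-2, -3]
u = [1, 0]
proj_u(v) = [-2, 0]

v·u = (-2)(1) + (-3)(0) = -2
u·u = (1)² + (0)² = 1
proj_u(v) = (v·u / u·u) × u = (-2/1) × u = (-2) × u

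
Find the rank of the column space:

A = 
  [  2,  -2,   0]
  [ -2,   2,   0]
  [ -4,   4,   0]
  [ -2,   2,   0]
dim(Col(A)) = 1

Row reduce:
R2 → R2 + (1)·R1
R3 → R3 + (2)·R1
R4 → R4 + (1)·R1
REF = 
  [  2,  -2,   0]
  [  0,   0,   0]
  [  0,   0,   0]
  [  0,   0,   0]
Pivot columns: 1 → 1 pivot.
dim(Col(A)) = number of pivot columns = 1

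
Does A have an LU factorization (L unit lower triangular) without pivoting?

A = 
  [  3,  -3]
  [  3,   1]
Yes.
A[1,1] = 3 ≠ 0, so Gaussian elimination proceeds without a row swap: multiplier ℓ₂₁ = (3)/(3) = 1, and U[2,2] = 1 - (1)(-3) = 4.
L = 
  [  1,   0]
  [  1,   1]
U = 
  [  3,  -3]
  [  0,   4]
Check row 2 of LU: [(1)(3), (1)(-3) + 4] = [3, 1] = row 2 of A ✓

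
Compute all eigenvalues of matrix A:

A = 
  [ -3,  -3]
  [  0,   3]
λ = 3, -3

tr(A) = 0, det(A) = -9
Characteristic polynomial: λ² - tr(A)λ + det(A) = λ² - 9
λ² - 9 = (λ + 3)(λ - 3)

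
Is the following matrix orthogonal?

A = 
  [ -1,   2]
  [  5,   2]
No

AᵀA = 
  [ 26,   8]
  [  8,   8]
≠ I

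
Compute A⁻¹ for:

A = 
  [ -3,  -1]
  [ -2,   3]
det(A) = (-3)(3) - (-1)(-2) = -11
For a 2×2 matrix, A⁻¹ = (1/det(A)) · [[d, -b], [-c, a]]
    = (-1/11) · [[3, 1], [2, -3]]

A⁻¹ = 
  [-3/11, -1/11]
  [-2/11,  3/11]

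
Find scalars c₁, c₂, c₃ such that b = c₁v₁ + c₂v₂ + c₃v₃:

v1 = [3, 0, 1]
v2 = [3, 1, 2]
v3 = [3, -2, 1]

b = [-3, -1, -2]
c1 = 0, c2 = -1, c3 = 0

b = 0·v1 + -1·v2 + 0·v3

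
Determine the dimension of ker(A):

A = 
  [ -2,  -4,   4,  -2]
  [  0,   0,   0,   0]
nullity(A) = 3

Row reduce:
(no row operations needed)
REF = 
  [ -2,  -4,   4,  -2]
  [  0,   0,   0,   0]
Pivot columns: 1 → 1 pivot.
rank(A) = 1, so nullity(A) = 4 - 1 = 3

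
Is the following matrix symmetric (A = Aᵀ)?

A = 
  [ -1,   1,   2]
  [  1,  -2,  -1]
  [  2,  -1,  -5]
Yes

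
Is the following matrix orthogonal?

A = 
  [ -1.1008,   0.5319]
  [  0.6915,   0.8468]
No

AᵀA = 
  [  1.6899,   0]
  [  0,   1]
≠ I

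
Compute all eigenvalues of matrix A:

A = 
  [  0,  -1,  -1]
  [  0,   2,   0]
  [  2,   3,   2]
Characteristic polynomial: det(λI - A) = λ³ - 4λ² + 6λ - 4
Testing integer divisors of the constant term: p(2) = 0, so (λ - 2) is a factor:
p(λ) = (λ - 2)(λ² - 2λ + 2)
λ² - 2λ + 2 = 0  ⇒  λ = (2 ± √((-2)² - 4·(2)))/2 = (2 ± √(-4))/2
  = 1 + i,  1 - i

λ = 2, 1 + i, 1 - i  (≈ 2, 1 + 1i, 1 - 1i)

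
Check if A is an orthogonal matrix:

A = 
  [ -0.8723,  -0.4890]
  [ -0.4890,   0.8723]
Yes

AᵀA = 
  [  1,   0]
  [  0,   1]
≈ I (equal to I up to the 4-dp rounding of the entries)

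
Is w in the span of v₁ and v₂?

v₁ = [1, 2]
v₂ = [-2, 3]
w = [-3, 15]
Yes

Form the augmented matrix and row-reduce:
[v₁|v₂|w] = 
  [  1,  -2,  -3]
  [  2,   3,  15]
R2 → R2 - (2)·R1
REF = 
  [  1,  -2,  -3]
  [  0,   7,  21]

No row of the form [0 0 | nonzero], so the system is consistent. Back-substitution gives c₁ = 3, c₂ = 3: w = (3)·v₁ + (3)·v₂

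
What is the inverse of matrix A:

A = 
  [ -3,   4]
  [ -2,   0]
det(A) = (-3)(0) - (4)(-2) = 8
For a 2×2 matrix, A⁻¹ = (1/det(A)) · [[d, -b], [-c, a]]
    = (1/8) · [[0, -4], [2, -3]]

A⁻¹ = 
  [   0, -1/2]
  [ 1/4, -3/8]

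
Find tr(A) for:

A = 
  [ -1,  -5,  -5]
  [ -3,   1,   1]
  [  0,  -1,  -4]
-4

tr(A) = -1 + 1 + -4 = -4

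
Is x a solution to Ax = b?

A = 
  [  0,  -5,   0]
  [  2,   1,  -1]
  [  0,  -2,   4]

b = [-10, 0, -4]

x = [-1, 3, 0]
No

Ax = [-15, 1, -6] ≠ b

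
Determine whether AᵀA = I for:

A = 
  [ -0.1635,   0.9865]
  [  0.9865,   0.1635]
Yes

AᵀA = 
  [  0.9999,   0]
  [  0,   0.9999]
≈ I (equal to I up to the 4-dp rounding of the entries)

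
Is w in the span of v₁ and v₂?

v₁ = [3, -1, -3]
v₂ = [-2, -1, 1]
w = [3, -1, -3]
Yes

Form the augmented matrix and row-reduce:
[v₁|v₂|w] = 
  [  3,  -2,   3]
  [ -1,  -1,  -1]
  [ -3,   1,  -3]
R2 → R2 + (1/3)·R1
R3 → R3 + (1)·R1
R3 → R3 - (3/5)·R2
REF = 
  [   3,   -2,    3]
  [   0, -5/3,    0]
  [   0,    0,    0]

No row of the form [0 0 | nonzero], so the system is consistent. Back-substitution gives c₁ = 1, c₂ = 0: w = (1)·v₁ + (0)·v₂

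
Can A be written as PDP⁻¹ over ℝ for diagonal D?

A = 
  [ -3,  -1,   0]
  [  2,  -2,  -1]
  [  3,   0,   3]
No

Characteristic polynomial: det(λI - A) = λ³ + 2λ² - 7λ - 27
By the rational root theorem any rational root is an integer dividing 27; none of those is a root, so p(λ) has no rational roots and hence (being an irreducible cubic) no repeated roots.
Discriminant of the cubic: Δ = -10447
Δ < 0 ⇒ one real eigenvalue and a complex-conjugate pair: λ ≈ 3.091, -2.545 + 1.502i, -2.545 - 1.502i
Has complex eigenvalues (not diagonalizable over ℝ).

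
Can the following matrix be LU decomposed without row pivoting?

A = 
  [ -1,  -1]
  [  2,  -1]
Yes.
A[1,1] = -1 ≠ 0, so Gaussian elimination proceeds without a row swap: multiplier ℓ₂₁ = (2)/(-1) = -2, and U[2,2] = -1 - (-2)(-1) = -3.
L = 
  [  1,   0]
  [ -2,   1]
U = 
  [ -1,  -1]
  [  0,  -3]
Check row 2 of LU: [(-2)(-1), (-2)(-1) + (-3)] = [2, -1] = row 2 of A ✓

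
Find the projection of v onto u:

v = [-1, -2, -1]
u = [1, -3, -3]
v·u = (-1)(1) + (-2)(-3) + (-1)(-3) = 8
u·u = (1)² + (-3)² + (-3)² = 19
proj_u(v) = (v·u / u·u) × u = (8/19) × u

proj_u(v) = [8/19, -24/19, -24/19]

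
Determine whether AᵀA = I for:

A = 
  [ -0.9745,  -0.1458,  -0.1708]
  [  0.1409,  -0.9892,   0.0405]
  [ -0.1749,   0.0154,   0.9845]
Yes

AᵀA = 
  [  1.0001,   0,   0]
  [  0,   1,   0]
  [  0,   0,   1.0001]
≈ I (equal to I up to the 4-dp rounding of the entries)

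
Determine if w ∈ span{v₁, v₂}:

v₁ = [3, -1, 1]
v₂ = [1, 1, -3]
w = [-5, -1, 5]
Yes

Form the augmented matrix and row-reduce:
[v₁|v₂|w] = 
  [  3,   1,  -5]
  [ -1,   1,  -1]
  [  1,  -3,   5]
R2 → R2 + (1/3)·R1
R3 → R3 - (1/3)·R1
R3 → R3 + (5/2)·R2
REF = 
  [   3,    1,   -5]
  [   0,  4/3, -8/3]
  [   0,    0,    0]

No row of the form [0 0 | nonzero], so the system is consistent. Back-substitution gives c₁ = -1, c₂ = -2: w = (-1)·v₁ + (-2)·v₂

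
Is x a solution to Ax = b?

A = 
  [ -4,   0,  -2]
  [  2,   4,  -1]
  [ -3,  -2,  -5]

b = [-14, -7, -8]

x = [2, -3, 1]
No

Ax = [-10, -9, -5] ≠ b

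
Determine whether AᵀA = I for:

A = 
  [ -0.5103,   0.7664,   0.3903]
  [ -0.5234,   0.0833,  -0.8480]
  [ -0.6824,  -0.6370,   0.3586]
Yes

AᵀA = 
  [  1,   0,   0]
  [  0,   1.0001,   0.0001]
  [  0,   0.0001,   1]
≈ I (equal to I up to the 4-dp rounding of the entries)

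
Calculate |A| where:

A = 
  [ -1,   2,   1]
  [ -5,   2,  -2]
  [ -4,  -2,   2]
Cofactor expansion along row 1:
det(A) = (-1)·((2)(2) - (-2)(-2)) - (2)·((-5)(2) - (-2)(-4)) + (1)·((-5)(-2) - (2)(-4))
  = (-1)(0) - (2)(-18) + (1)(18)
  = 54

det(A) = 54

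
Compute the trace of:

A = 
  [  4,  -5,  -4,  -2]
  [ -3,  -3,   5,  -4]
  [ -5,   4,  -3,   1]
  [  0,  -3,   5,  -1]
-3

tr(A) = 4 + -3 + -3 + -1 = -3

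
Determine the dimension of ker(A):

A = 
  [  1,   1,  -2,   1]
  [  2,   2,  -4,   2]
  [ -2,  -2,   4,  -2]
nullity(A) = 3

Row reduce:
R2 → R2 - (2)·R1
R3 → R3 + (2)·R1
REF = 
  [  1,   1,  -2,   1]
  [  0,   0,   0,   0]
  [  0,   0,   0,   0]
Pivot columns: 1 → 1 pivot.
rank(A) = 1, so nullity(A) = 4 - 1 = 3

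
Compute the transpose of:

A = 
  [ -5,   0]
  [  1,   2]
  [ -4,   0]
Aᵀ = 
  [ -5,   1,  -4]
  [  0,   2,   0]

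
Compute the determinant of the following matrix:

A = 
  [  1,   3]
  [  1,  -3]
For a 2×2 matrix, det = ad - bc = (1)(-3) - (3)(1) = -6

det(A) = -6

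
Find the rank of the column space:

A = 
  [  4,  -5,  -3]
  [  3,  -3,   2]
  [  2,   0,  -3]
dim(Col(A)) = 3

Row reduce:
R2 → R2 - (3/4)·R1
R3 → R3 - (1/2)·R1
R3 → R3 - (10/3)·R2
REF = 
  [    4,    -5,    -3]
  [    0,   3/4,  17/4]
  [    0,     0, -47/3]
Pivot columns: 1, 2, 3 → 3 pivots.
dim(Col(A)) = number of pivot columns = 3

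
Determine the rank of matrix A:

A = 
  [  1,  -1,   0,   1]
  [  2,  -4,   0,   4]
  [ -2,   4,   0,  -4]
rank(A) = 2

Row reduce:
R2 → R2 - (2)·R1
R3 → R3 + (2)·R1
R3 → R3 + (1)·R2
REF = 
  [  1,  -1,   0,   1]
  [  0,  -2,   0,   2]
  [  0,   0,   0,   0]
Pivot columns: 1, 2 → 2 pivots.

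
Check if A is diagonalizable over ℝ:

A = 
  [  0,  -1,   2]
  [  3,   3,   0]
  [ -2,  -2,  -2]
No

Characteristic polynomial: det(λI - A) = λ³ - λ² + λ + 6
By the rational root theorem any rational root is an integer dividing 6; none of those is a root, so p(λ) has no rational roots and hence (being an irreducible cubic) no repeated roots.
Discriminant of the cubic: Δ = -1059
Δ < 0 ⇒ one real eigenvalue and a complex-conjugate pair: λ ≈ 1.195 + 1.701i, 1.195 - 1.701i, -1.389
Has complex eigenvalues (not diagonalizable over ℝ).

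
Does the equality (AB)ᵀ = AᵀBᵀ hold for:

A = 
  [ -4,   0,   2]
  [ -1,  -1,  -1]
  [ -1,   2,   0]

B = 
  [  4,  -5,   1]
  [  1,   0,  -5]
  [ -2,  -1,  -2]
No

(AB)ᵀ = 
  [-20,  -3,  -2]
  [ 18,   6,   5]
  [ -8,   6, -11]

AᵀBᵀ = 
  [-12,   1,  11]
  [  7, -10,  -3]
  [ 13,   2,  -3]

The two matrices differ, so (AB)ᵀ ≠ AᵀBᵀ in general. The correct identity is (AB)ᵀ = BᵀAᵀ.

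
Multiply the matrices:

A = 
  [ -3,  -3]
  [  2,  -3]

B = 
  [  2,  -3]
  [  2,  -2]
AB = 
  [-12,  15]
  [ -2,   0]

A is 2×2 and B is 2×2, so AB is 2×2. Each entry is (row of A)·(column of B):
AB[1,1] = (-3)(2) + (-3)(2) = -12
AB[1,2] = (-3)(-3) + (-3)(-2) = 15
AB[2,1] = (2)(2) + (-3)(2) = -2
AB[2,2] = (2)(-3) + (-3)(-2) = 0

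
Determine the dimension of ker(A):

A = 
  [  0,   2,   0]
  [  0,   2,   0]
nullity(A) = 2

Row reduce:
R2 → R2 - (1)·R1
REF = 
  [  0,   2,   0]
  [  0,   0,   0]
Pivot columns: 2 → 1 pivot.
rank(A) = 1, so nullity(A) = 3 - 1 = 2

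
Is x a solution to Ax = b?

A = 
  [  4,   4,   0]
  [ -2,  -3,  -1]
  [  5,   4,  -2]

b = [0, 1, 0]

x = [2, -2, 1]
Yes

Ax = [0, 1, 0] = b ✓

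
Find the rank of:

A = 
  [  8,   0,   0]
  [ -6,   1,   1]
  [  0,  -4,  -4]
Row reduce:
R2 → R2 + (3/4)·R1
R3 → R3 + (4)·R2
REF = 
  [  8,   0,   0]
  [  0,   1,   1]
  [  0,   0,   0]
Pivot columns: 1, 2 → 2 pivots.

rank(A) = 2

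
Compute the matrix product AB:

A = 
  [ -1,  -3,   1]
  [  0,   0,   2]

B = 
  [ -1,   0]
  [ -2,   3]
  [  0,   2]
A is 2×3 and B is 3×2, so AB is 2×2. Each entry is (row of A)·(column of B):
AB[1,1] = (-1)(-1) + (-3)(-2) + (1)(0) = 7
AB[1,2] = (-1)(0) + (-3)(3) + (1)(2) = -7
AB[2,1] = (0)(-1) + (0)(-2) + (2)(0) = 0
AB[2,2] = (0)(0) + (0)(3) + (2)(2) = 4

AB = 
  [  7,  -7]
  [  0,   4]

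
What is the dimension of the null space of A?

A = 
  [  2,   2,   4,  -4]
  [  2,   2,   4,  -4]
nullity(A) = 3

Row reduce:
R2 → R2 - (1)·R1
REF = 
  [  2,   2,   4,  -4]
  [  0,   0,   0,   0]
Pivot columns: 1 → 1 pivot.
rank(A) = 1, so nullity(A) = 4 - 1 = 3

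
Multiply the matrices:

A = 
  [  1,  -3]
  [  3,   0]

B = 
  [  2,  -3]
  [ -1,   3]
AB = 
  [  5, -12]
  [  6,  -9]

A is 2×2 and B is 2×2, so AB is 2×2. Each entry is (row of A)·(column of B):
AB[1,1] = (1)(2) + (-3)(-1) = 5
AB[1,2] = (1)(-3) + (-3)(3) = -12
AB[2,1] = (3)(2) + (0)(-1) = 6
AB[2,2] = (3)(-3) + (0)(3) = -9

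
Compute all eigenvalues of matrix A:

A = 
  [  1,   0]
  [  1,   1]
tr(A) = 2, det(A) = 1
Characteristic polynomial: λ² - tr(A)λ + det(A) = λ² - 2λ + 1
λ² - 2λ + 1 = (λ - 1)²

λ = 1, 1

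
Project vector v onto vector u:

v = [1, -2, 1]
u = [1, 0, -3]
proj_u(v) = [-1/5, 0, 3/5]

v·u = (1)(1) + (-2)(0) + (1)(-3) = -2
u·u = (1)² + (0)² + (-3)² = 10
proj_u(v) = (v·u / u·u) × u = (-2/10) × u = (-1/5) × u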